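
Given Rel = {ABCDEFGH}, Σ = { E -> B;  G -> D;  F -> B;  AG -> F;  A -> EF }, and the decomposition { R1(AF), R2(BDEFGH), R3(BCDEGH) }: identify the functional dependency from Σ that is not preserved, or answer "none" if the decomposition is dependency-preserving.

Check A → EF: no single fragment contains all of {AEF}, and the restricted closure of {A} across the fragments never reaches {EF}.
E → B is preserved.
G → D is preserved.
F → B is preserved.
AG → F is preserved.

A -> EF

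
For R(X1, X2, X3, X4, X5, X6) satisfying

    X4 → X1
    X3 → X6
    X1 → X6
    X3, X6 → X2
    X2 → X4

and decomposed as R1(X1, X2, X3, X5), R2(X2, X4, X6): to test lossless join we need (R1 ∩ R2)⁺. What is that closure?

X1, X2, X4, X6

R1 ∩ R2 = {X2}.
X2 → X4 applies, adding X4
X4 → X1 applies, adding X1
X1 → X6 applies, adding X6
Closure: {X1, X2, X4, X6}.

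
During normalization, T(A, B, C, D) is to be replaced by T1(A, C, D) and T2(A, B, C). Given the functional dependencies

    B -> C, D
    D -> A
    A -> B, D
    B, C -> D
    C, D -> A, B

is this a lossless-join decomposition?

Common attributes: T1 ∩ T2 = {A, C}.
Closure of {A, C}: A → B, D applies, adding B, D. So (A, C)⁺ = {A, B, C, D}.
This closure contains every attribute of T1, so T1 ∩ T2 → T1. The join is lossless.

Yes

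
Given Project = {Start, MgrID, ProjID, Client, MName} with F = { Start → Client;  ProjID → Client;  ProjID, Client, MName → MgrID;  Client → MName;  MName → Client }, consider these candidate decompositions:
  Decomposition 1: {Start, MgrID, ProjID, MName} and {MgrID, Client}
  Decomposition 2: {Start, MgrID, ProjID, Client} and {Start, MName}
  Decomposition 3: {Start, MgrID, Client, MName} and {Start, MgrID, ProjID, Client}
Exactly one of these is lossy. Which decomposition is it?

Decomposition 1

Decomposition 1: common = {MgrID}, closure = {MgrID} → lossy.
Decomposition 2: common = {Start}, closure = {Start, Client, MName} → lossless.
Decomposition 3: common = {Start, MgrID, Client}, closure = {Start, MgrID, Client, MName} → lossless.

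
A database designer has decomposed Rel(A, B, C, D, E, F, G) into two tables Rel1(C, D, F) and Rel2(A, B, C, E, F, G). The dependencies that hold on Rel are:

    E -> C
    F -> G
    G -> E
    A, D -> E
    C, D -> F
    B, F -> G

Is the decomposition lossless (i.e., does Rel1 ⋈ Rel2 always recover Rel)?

No

Common attributes: Rel1 ∩ Rel2 = {C, F}.
Closure of {C, F}: F → G applies, adding G; G → E applies, adding E. So (C, F)⁺ = {C, E, F, G}.
The closure contains neither all of Rel1 = {C, D, F} nor all of Rel2 = {A, B, C, E, F, G}, so the common attributes are not a superkey of either fragment. The join is lossy.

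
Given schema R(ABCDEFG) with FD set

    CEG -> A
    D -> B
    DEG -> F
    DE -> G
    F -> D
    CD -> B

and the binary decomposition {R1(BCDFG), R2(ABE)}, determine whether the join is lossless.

Common attributes: R1 ∩ R2 = {B}.
No dependency enlarges {B}, so (B)⁺ = {B}.
The closure contains neither all of R1 = {BCDFG} nor all of R2 = {ABE}, so the common attributes are not a superkey of either fragment. The join is lossy.

No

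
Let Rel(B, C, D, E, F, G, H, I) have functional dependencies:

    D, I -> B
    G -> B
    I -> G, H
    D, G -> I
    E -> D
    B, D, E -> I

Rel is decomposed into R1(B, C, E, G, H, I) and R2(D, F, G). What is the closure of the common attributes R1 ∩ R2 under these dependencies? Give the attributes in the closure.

B, G

R1 ∩ R2 = {G}.
G → B applies, adding B
Closure: {B, G}.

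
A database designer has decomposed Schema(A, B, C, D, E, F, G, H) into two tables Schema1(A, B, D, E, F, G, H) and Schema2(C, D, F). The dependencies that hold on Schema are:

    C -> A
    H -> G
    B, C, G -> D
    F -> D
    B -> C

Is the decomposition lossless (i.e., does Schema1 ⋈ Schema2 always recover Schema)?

Common attributes: Schema1 ∩ Schema2 = {D, F}.
No dependency enlarges {D, F}, so (D, F)⁺ = {D, F}.
The closure contains neither all of Schema1 = {A, B, D, E, F, G, H} nor all of Schema2 = {C, D, F}, so the common attributes are not a superkey of either fragment. The join is lossy.

No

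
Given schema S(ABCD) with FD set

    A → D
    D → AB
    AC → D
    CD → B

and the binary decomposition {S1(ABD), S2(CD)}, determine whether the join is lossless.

Common attributes: S1 ∩ S2 = {D}.
Closure of {D}: D → AB applies, adding AB. So (D)⁺ = {ABD}.
This closure contains every attribute of S1, so S1 ∩ S2 → S1. The join is lossless.

Yes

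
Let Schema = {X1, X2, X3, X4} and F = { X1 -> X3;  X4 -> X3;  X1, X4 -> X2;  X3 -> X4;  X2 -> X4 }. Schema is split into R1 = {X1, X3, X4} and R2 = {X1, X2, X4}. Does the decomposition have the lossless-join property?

Yes

Common attributes: R1 ∩ R2 = {X1, X4}.
Closure of {X1, X4}: X1 → X3 applies, adding X3; X1, X4 → X2 applies, adding X2. So (X1, X4)⁺ = {X1, X2, X3, X4}.
This closure contains every attribute of R1, so R1 ∩ R2 → R1. The join is lossless.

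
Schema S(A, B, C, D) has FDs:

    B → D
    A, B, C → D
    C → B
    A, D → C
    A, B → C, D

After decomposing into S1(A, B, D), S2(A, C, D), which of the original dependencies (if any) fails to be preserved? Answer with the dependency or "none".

C → B

Check C → B: no single fragment contains all of {B, C}, and the restricted closure of {C} across the fragments never reaches {B}.
B → D is preserved.
A, B, C → D is preserved.
A, D → C is preserved.
A, B → C, D is preserved.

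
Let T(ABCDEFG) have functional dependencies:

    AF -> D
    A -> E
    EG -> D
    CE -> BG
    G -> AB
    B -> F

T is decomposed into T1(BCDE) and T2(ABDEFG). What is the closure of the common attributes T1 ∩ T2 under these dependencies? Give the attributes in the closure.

BDEF

T1 ∩ T2 = {BDE}.
B → F applies, adding F
Closure: {BDEF}.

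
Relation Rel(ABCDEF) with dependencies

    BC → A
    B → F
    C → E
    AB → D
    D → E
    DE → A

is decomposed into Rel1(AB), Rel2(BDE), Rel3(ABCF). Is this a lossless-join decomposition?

Chase test. Columns are ABCDEF; row i has aⱼ where attribute j ∈ Reli, else bᵢⱼ.
Initial tableau (one row per fragment):
  row 1: a1 a2 b13 b14 b15 b16
  row 2: b21 a2 b23 a4 a5 b26
  row 3: a1 a2 a3 b34 b35 a6
Rows 1 and 2 agree on B; apply B→F and equate their F entries.
Rows 1 and 3 agree on B; apply B→F and equate their F entries.
Rows 1 and 3 agree on AB; apply AB→D and equate their D entries.
Rows 1 and 3 agree on D; apply D→E and equate their E entries.
No row becomes fully distinguished — the join is lossy.

No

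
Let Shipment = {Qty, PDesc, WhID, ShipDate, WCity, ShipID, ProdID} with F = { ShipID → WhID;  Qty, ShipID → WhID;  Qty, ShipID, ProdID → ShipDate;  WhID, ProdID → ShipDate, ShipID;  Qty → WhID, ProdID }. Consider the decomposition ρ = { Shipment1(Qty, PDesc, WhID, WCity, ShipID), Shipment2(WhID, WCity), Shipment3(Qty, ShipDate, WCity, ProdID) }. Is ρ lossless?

Yes

Chase test. Columns are Qty, PDesc, WhID, ShipDate, WCity, ShipID, ProdID; row i has aⱼ where attribute j ∈ Shipmenti, else bᵢⱼ.
Initial tableau (one row per fragment):
  row 1: a1 a2 a3 b14 a5 a6 b17
  row 2: b21 b22 a3 b24 a5 b26 b27
  row 3: a1 b32 b33 a4 a5 b36 a7
Rows 1 and 3 agree on Qty; apply Qty→WhID, ProdID and equate their WhID, ProdID entries.
Rows 1 and 3 agree on WhID, ProdID; apply WhID, ProdID→ShipDate, ShipID and equate their ShipDate, ShipID entries.
Row 1 is now all distinguished symbols — the join is lossless.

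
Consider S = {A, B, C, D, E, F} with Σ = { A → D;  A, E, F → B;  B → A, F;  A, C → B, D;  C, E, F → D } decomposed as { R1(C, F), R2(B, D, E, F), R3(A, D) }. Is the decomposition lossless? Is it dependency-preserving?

Lossless test (chase): applying each FD to every pair of rows produces no changes in the tableau, so no row becomes fully distinguished — the join is lossy.
Dependency preservation: the restricted closure of {A, E, F} across the fragments never reaches {B}, so A, E, F → B cannot be enforced without a join — not preserved.

lossy and not dependency-preserving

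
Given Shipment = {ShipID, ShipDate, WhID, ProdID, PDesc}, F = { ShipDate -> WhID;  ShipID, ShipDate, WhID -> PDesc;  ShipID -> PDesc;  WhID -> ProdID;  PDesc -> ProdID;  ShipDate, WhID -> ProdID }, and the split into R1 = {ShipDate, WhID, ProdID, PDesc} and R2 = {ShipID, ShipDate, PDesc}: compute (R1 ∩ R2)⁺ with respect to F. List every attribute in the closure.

R1 ∩ R2 = {ShipDate, PDesc}.
ShipDate → WhID applies, adding WhID
WhID → ProdID applies, adding ProdID
Closure: {ShipDate, WhID, ProdID, PDesc}.

ShipDate, WhID, ProdID, PDesc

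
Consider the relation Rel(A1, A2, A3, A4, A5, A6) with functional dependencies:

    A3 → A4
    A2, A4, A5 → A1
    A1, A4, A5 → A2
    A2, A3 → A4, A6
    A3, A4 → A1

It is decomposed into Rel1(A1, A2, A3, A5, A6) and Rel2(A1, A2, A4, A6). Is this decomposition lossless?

Common attributes: Rel1 ∩ Rel2 = {A1, A2, A6}.
No dependency enlarges {A1, A2, A6}, so (A1, A2, A6)⁺ = {A1, A2, A6}.
The closure contains neither all of Rel1 = {A1, A2, A3, A5, A6} nor all of Rel2 = {A1, A2, A4, A6}, so the common attributes are not a superkey of either fragment. The join is lossy.

No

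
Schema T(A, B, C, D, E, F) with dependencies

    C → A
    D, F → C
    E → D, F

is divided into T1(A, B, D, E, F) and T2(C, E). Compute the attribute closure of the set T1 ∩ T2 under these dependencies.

A, C, D, E, F

T1 ∩ T2 = {E}.
E → D, F applies, adding D, F
D, F → C applies, adding C
C → A applies, adding A
Closure: {A, C, D, E, F}.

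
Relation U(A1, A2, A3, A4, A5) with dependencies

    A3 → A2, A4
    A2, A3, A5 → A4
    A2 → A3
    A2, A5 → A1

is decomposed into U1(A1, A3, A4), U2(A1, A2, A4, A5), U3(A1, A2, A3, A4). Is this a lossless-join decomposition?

Yes

Chase test. Columns are A1, A2, A3, A4, A5; row i has aⱼ where attribute j ∈ Ui, else bᵢⱼ.
Initial tableau (one row per fragment):
  row 1: a1 b12 a3 a4 b15
  row 2: a1 a2 b23 a4 a5
  row 3: a1 a2 a3 a4 b35
Rows 1 and 3 agree on A3; apply A3→A2, A4 and equate their A2, A4 entries.
Rows 1 and 2 agree on A2; apply A2→A3 and equate their A3 entries.
Row 2 is now all distinguished symbols — the join is lossless.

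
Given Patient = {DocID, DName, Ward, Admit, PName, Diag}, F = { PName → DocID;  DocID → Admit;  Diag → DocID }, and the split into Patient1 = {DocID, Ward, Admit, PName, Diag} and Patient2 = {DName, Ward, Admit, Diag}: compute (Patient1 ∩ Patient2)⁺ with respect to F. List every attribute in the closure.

DocID, Ward, Admit, Diag

Patient1 ∩ Patient2 = {Ward, Admit, Diag}.
Diag → DocID applies, adding DocID
Closure: {DocID, Ward, Admit, Diag}.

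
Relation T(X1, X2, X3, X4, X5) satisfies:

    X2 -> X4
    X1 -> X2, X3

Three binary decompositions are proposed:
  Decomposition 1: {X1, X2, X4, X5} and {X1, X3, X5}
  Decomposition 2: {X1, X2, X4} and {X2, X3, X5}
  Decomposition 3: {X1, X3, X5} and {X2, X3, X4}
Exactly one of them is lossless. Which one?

Decomposition 1: common = {X1, X5}, closure = {X1, X2, X3, X4, X5} → lossless.
Decomposition 2: common = {X2}, closure = {X2, X4} → lossy.
Decomposition 3: common = {X3}, closure = {X3} → lossy.

Decomposition 1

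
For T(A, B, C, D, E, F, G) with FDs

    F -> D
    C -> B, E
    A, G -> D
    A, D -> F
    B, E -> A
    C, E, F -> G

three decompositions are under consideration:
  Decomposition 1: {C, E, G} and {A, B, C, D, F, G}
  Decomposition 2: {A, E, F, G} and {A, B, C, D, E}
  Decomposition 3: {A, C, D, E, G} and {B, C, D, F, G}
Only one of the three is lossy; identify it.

Decomposition 2

Decomposition 1: common = {C, G}, closure = {A, B, C, D, E, F, G} → lossless.
Decomposition 2: common = {A, E}, closure = {A, E} → lossy.
Decomposition 3: common = {C, D, G}, closure = {A, B, C, D, E, F, G} → lossless.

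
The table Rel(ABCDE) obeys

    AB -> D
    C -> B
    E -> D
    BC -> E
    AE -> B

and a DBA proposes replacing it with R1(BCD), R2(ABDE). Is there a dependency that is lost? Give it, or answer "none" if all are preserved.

Check BC → E: no single fragment contains all of {BCE}, and the restricted closure of {BC} across the fragments never reaches {E}.
AB → D is preserved.
C → B is preserved.
E → D is preserved.
AE → B is preserved.

BC -> E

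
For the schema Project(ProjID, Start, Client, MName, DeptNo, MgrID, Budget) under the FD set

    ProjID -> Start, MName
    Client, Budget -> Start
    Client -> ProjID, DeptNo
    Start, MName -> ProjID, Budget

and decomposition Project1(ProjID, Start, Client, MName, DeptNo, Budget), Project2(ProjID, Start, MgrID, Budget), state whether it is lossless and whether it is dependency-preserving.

Lossless test: (ProjID, Start, Budget)⁺ = {ProjID, Start, MName, Budget}, which is a superkey of neither fragment — lossy.
Dependency preservation: every FD's attributes lie within a single fragment, so each can be enforced locally — preserved.

lossy but dependency-preserving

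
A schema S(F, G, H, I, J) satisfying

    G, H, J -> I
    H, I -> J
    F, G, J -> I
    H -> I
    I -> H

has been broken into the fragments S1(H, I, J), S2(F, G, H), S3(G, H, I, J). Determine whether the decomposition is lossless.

Chase test. Columns are F, G, H, I, J; row i has aⱼ where attribute j ∈ Si, else bᵢⱼ.
Initial tableau (one row per fragment):
  row 1: b11 b12 a3 a4 a5
  row 2: a1 a2 a3 b24 b25
  row 3: b31 a2 a3 a4 a5
Rows 1 and 2 agree on H; apply H→I and equate their I entries.
Rows 1 and 2 agree on H, I; apply H, I→J and equate their J entries.
Row 2 is now all distinguished symbols — the join is lossless.

Yes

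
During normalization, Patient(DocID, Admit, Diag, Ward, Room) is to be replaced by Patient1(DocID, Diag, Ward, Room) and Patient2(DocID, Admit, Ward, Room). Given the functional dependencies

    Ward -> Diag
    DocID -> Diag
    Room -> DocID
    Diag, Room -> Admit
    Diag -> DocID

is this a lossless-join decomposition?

Yes

Common attributes: Patient1 ∩ Patient2 = {DocID, Ward, Room}.
Closure of {DocID, Ward, Room}: Ward → Diag applies, adding Diag; Diag, Room → Admit applies, adding Admit. So (DocID, Ward, Room)⁺ = {DocID, Admit, Diag, Ward, Room}.
This closure contains every attribute of Patient1, so Patient1 ∩ Patient2 → Patient1. The join is lossless.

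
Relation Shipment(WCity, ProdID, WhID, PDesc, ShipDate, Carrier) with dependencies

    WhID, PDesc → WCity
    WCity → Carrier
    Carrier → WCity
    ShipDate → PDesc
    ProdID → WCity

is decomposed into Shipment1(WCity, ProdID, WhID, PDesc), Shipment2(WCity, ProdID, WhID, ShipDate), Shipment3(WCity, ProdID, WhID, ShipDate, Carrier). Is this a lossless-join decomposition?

Chase test. Columns are WCity, ProdID, WhID, PDesc, ShipDate, Carrier; row i has aⱼ where attribute j ∈ Shipmenti, else bᵢⱼ.
Initial tableau (one row per fragment):
  row 1: a1 a2 a3 a4 b15 b16
  row 2: a1 a2 a3 b24 a5 b26
  row 3: a1 a2 a3 b34 a5 a6
Rows 1 and 2 agree on WCity; apply WCity→Carrier and equate their Carrier entries.
Rows 1 and 3 agree on WCity; apply WCity→Carrier and equate their Carrier entries.
Rows 2 and 3 agree on ShipDate; apply ShipDate→PDesc and equate their PDesc entries.
No row becomes fully distinguished — the join is lossy.

No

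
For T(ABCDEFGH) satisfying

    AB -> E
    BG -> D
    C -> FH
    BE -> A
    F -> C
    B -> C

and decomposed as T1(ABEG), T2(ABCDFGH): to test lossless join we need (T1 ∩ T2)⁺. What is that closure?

ABCDEFGH

T1 ∩ T2 = {ABG}.
AB → E applies, adding E
BG → D applies, adding D
B → C applies, adding C
C → FH applies, adding FH
Closure: {ABCDEFGH}.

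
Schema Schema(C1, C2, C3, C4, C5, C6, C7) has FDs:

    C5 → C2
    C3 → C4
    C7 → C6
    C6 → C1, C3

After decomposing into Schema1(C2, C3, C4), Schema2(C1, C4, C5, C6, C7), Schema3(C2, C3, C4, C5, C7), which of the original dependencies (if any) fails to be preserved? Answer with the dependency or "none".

C6 → C1, C3

Check C6 → C1, C3: no single fragment contains all of {C1, C3, C6}, and the restricted closure of {C6} across the fragments never reaches {C1, C3}.
C5 → C2 is preserved.
C3 → C4 is preserved.
C7 → C6 is preserved.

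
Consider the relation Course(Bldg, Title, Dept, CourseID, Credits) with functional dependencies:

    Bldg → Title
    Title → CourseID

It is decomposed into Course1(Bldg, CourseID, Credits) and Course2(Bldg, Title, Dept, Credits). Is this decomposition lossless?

Common attributes: Course1 ∩ Course2 = {Bldg, Credits}.
Closure of {Bldg, Credits}: Bldg → Title applies, adding Title; Title → CourseID applies, adding CourseID. So (Bldg, Credits)⁺ = {Bldg, Title, CourseID, Credits}.
This closure contains every attribute of Course1, so Course1 ∩ Course2 → Course1. The join is lossless.

Yes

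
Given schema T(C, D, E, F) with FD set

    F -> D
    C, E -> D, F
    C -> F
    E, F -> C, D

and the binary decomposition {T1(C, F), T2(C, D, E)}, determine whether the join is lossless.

Yes

Common attributes: T1 ∩ T2 = {C}.
Closure of {C}: C → F applies, adding F; F → D applies, adding D. So (C)⁺ = {C, D, F}.
This closure contains every attribute of T1, so T1 ∩ T2 → T1. The join is lossless.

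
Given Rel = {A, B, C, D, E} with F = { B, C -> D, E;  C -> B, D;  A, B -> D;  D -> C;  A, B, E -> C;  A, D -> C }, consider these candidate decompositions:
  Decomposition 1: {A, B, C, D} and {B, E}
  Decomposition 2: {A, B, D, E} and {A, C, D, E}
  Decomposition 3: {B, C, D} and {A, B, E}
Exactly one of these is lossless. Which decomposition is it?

Decomposition 1: common = {B}, closure = {B} → lossy.
Decomposition 2: common = {A, D, E}, closure = {A, B, C, D, E} → lossless.
Decomposition 3: common = {B}, closure = {B} → lossy.

Decomposition 2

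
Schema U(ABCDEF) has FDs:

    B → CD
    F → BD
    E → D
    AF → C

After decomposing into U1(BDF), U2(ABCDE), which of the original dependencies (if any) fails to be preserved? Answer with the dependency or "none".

none

B → CD lies within U2.
F → BD lies within U1.
E → D lies within U2.
AF → C: restricted closure across fragments reaches C.
Every dependency is enforceable on the fragments, so the decomposition is dependency-preserving.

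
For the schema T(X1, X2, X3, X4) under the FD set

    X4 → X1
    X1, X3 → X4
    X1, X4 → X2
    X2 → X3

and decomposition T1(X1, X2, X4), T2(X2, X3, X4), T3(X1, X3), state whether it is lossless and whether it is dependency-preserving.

lossless but not dependency-preserving

Lossless test (chase): Rows 1 and 2 agree on X4; apply X4→X1 and equate their X1 entries. Rows 2 and 3 agree on X1, X3; apply X1, X3→X4 and equate their X4 entries. Rows 1 and 3 agree on X1, X4; apply X1, X4→X2 and equate their X2 entries. Rows 1 and 2 agree on X2; apply X2→X3 and equate their X3 entries. Row 1 is now all distinguished symbols — the join is lossless.
Dependency preservation: the restricted closure of {X1, X3} across the fragments never reaches {X4}, so X1, X3 → X4 cannot be enforced without a join — not preserved.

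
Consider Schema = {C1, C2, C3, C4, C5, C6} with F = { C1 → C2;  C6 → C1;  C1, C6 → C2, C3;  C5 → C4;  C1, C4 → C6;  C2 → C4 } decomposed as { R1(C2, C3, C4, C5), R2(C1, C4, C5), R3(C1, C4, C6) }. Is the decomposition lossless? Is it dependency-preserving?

Lossless test (chase): Rows 2 and 3 agree on C1; apply C1→C2 and equate their C2 entries. Rows 2 and 3 agree on C1, C4; apply C1, C4→C6 and equate their C6 entries. Rows 2 and 3 agree on C1, C6; apply C1, C6→C2, C3 and equate their C2, C3 entries. No row becomes fully distinguished — the join is lossy.
Dependency preservation: the restricted closure of {C1} across the fragments never reaches {C2}, so C1 → C2 cannot be enforced without a join — not preserved.

lossy and not dependency-preserving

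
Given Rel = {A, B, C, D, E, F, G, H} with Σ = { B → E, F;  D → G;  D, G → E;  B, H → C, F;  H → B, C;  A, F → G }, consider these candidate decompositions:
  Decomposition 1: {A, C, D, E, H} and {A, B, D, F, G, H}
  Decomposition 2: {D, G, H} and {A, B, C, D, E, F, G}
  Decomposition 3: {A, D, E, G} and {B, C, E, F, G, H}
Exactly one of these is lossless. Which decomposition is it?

Decomposition 1

Decomposition 1: common = {A, D, H}, closure = {A, B, C, D, E, F, G, H} → lossless.
Decomposition 2: common = {D, G}, closure = {D, E, G} → lossy.
Decomposition 3: common = {E, G}, closure = {E, G} → lossy.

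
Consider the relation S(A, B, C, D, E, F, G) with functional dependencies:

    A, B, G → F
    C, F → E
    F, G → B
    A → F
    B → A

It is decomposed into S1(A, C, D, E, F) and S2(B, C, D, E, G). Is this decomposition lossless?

Common attributes: S1 ∩ S2 = {C, D, E}.
No dependency enlarges {C, D, E}, so (C, D, E)⁺ = {C, D, E}.
The closure contains neither all of S1 = {A, C, D, E, F} nor all of S2 = {B, C, D, E, G}, so the common attributes are not a superkey of either fragment. The join is lossy.

No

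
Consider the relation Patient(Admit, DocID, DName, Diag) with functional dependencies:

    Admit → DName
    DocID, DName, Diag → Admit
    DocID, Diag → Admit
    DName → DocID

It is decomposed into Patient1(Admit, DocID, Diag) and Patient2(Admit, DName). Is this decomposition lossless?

Yes

Common attributes: Patient1 ∩ Patient2 = {Admit}.
Closure of {Admit}: Admit → DName applies, adding DName; DName → DocID applies, adding DocID. So (Admit)⁺ = {Admit, DocID, DName}.
This closure contains every attribute of Patient2, so Patient1 ∩ Patient2 → Patient2. The join is lossless.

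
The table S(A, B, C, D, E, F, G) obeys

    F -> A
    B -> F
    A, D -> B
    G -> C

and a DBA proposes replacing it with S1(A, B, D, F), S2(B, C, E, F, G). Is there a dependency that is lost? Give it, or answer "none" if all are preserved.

none

F → A lies within S1.
B → F lies within S1.
A, D → B lies within S1.
G → C lies within S2.
Every dependency is enforceable on the fragments, so the decomposition is dependency-preserving.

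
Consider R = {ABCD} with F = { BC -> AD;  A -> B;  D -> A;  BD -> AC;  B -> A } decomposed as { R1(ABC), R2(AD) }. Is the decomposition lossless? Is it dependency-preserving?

Lossless test: (A)⁺ = {AB}, which is a superkey of neither fragment — lossy.
Dependency preservation: the restricted closure of {BC} across the fragments never reaches {AD}, so BC → AD cannot be enforced without a join — not preserved.

lossy and not dependency-preserving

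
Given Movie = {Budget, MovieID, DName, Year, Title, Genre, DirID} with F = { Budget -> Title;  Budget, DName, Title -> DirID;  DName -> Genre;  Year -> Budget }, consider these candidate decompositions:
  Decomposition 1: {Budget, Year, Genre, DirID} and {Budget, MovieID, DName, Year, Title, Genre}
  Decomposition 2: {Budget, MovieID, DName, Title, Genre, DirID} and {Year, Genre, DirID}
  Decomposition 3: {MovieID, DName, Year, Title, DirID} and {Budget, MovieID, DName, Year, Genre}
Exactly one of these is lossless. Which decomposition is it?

Decomposition 1: common = {Budget, Year, Genre}, closure = {Budget, Year, Title, Genre} → lossy.
Decomposition 2: common = {Genre, DirID}, closure = {Genre, DirID} → lossy.
Decomposition 3: common = {MovieID, DName, Year}, closure = {Budget, MovieID, DName, Year, Title, Genre, DirID} → lossless.

Decomposition 3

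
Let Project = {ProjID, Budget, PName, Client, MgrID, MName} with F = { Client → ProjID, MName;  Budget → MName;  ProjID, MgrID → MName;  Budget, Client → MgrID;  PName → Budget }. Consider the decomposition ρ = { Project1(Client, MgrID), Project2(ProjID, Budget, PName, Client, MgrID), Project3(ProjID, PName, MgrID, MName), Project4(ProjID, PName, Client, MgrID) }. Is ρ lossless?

Yes

Chase test. Columns are ProjID, Budget, PName, Client, MgrID, MName; row i has aⱼ where attribute j ∈ Projecti, else bᵢⱼ.
Initial tableau (one row per fragment):
  row 1: b11 b12 b13 a4 a5 b16
  row 2: a1 a2 a3 a4 a5 b26
  row 3: a1 b32 a3 b34 a5 a6
  row 4: a1 b42 a3 a4 a5 b46
Rows 1 and 2 agree on Client; apply Client→ProjID, MName and equate their ProjID, MName entries.
Rows 1 and 4 agree on Client; apply Client→ProjID, MName and equate their ProjID, MName entries.
Rows 1 and 3 agree on ProjID, MgrID; apply ProjID, MgrID→MName and equate their MName entries.
Rows 2 and 3 agree on PName; apply PName→Budget and equate their Budget entries.
Rows 2 and 4 agree on PName; apply PName→Budget and equate their Budget entries.
Row 2 is now all distinguished symbols — the join is lossless.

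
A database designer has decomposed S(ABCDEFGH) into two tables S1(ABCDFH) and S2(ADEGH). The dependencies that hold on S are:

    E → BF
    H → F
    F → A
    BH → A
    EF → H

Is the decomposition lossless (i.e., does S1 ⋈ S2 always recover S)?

No

Common attributes: S1 ∩ S2 = {ADH}.
Closure of {ADH}: H → F applies, adding F. So (ADH)⁺ = {ADFH}.
The closure contains neither all of S1 = {ABCDFH} nor all of S2 = {ADEGH}, so the common attributes are not a superkey of either fragment. The join is lossy.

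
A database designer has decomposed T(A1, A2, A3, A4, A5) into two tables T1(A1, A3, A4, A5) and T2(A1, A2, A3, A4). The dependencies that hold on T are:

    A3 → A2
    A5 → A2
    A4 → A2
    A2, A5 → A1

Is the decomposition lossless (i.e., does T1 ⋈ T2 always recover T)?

Yes

Common attributes: T1 ∩ T2 = {A1, A3, A4}.
Closure of {A1, A3, A4}: A3 → A2 applies, adding A2. So (A1, A3, A4)⁺ = {A1, A2, A3, A4}.
This closure contains every attribute of T2, so T1 ∩ T2 → T2. The join is lossless.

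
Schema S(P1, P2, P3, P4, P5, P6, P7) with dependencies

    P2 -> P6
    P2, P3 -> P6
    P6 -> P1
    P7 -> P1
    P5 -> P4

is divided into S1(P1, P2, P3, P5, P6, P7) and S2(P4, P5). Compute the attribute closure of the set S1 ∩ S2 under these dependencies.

P4, P5

S1 ∩ S2 = {P5}.
P5 → P4 applies, adding P4
Closure: {P4, P5}.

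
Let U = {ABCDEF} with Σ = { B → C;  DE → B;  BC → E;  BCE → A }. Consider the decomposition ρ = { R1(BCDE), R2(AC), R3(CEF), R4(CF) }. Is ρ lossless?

No

Chase test. Columns are ABCDEF; row i has aⱼ where attribute j ∈ Ri, else bᵢⱼ.
Initial tableau (one row per fragment):
  row 1: b11 a2 a3 a4 a5 b16
  row 2: a1 b22 a3 b24 b25 b26
  row 3: b31 b32 a3 b34 a5 a6
  row 4: b41 b42 a3 b44 b45 a6
No row becomes fully distinguished — the join is lossy.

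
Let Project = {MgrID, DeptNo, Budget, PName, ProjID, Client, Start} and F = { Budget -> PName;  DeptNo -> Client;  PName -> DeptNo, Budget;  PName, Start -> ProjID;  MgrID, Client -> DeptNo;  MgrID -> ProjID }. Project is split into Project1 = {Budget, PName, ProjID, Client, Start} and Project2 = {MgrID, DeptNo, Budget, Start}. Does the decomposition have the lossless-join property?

Common attributes: Project1 ∩ Project2 = {Budget, Start}.
Closure of {Budget, Start}: Budget → PName applies, adding PName; PName → DeptNo, Budget applies, adding DeptNo; PName, Start → ProjID applies, adding ProjID; DeptNo → Client applies, adding Client. So (Budget, Start)⁺ = {DeptNo, Budget, PName, ProjID, Client, Start}.
This closure contains every attribute of Project1, so Project1 ∩ Project2 → Project1. The join is lossless.

Yes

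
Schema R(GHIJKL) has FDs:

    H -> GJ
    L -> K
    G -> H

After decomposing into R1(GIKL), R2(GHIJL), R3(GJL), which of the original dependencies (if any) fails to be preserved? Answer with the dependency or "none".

H → GJ lies within R2.
L → K lies within R1.
G → H lies within R2.
Every dependency is enforceable on the fragments, so the decomposition is dependency-preserving.

none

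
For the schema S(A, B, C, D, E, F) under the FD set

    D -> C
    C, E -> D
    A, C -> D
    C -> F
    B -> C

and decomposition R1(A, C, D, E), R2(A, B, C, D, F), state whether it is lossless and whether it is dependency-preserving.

lossy but dependency-preserving

Lossless test: (A, C, D)⁺ = {A, C, D, F}, which is a superkey of neither fragment — lossy.
Dependency preservation: every FD's attributes lie within a single fragment, so each can be enforced locally — preserved.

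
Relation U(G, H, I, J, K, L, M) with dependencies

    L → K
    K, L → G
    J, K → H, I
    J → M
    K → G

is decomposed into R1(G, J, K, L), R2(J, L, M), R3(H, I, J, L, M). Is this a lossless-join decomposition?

Yes

Chase test. Columns are G, H, I, J, K, L, M; row i has aⱼ where attribute j ∈ Ri, else bᵢⱼ.
Initial tableau (one row per fragment):
  row 1: a1 b12 b13 a4 a5 a6 b17
  row 2: b21 b22 b23 a4 b25 a6 a7
  row 3: b31 a2 a3 a4 b35 a6 a7
Rows 1 and 2 agree on L; apply L→K and equate their K entries.
Rows 1 and 3 agree on L; apply L→K and equate their K entries.
Rows 1 and 2 agree on K, L; apply K, L→G and equate their G entries.
Rows 1 and 3 agree on K, L; apply K, L→G and equate their G entries.
Rows 1 and 2 agree on J, K; apply J, K→H, I and equate their H, I entries.
Rows 1 and 3 agree on J, K; apply J, K→H, I and equate their H, I entries.
Rows 1 and 2 agree on J; apply J→M and equate their M entries.
Row 1 is now all distinguished symbols — the join is lossless.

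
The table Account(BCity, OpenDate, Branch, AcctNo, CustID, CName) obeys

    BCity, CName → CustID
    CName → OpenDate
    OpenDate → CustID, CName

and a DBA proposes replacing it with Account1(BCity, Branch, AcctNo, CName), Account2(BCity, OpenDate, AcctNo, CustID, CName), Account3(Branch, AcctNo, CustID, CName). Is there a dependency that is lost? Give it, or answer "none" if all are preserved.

BCity, CName → CustID lies within Account2.
CName → OpenDate lies within Account2.
OpenDate → CustID, CName lies within Account2.
Every dependency is enforceable on the fragments, so the decomposition is dependency-preserving.

none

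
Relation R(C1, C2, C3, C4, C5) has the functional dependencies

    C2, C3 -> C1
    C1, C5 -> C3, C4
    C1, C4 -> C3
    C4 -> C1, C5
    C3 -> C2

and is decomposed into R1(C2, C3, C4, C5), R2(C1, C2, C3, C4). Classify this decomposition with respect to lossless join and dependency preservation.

lossless but not dependency-preserving

Lossless test: (C2, C3, C4)⁺ = {C1, C2, C3, C4, C5}, which contains all of one fragment — lossless.
Dependency preservation: the restricted closure of {C1, C5} across the fragments never reaches {C3, C4}, so C1, C5 → C3, C4 cannot be enforced without a join — not preserved.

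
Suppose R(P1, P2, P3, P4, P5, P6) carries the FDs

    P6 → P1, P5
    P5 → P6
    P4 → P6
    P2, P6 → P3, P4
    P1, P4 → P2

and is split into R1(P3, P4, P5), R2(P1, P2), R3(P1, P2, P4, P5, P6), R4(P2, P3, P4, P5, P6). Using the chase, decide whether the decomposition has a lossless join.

Yes

Chase test. Columns are P1, P2, P3, P4, P5, P6; row i has aⱼ where attribute j ∈ Ri, else bᵢⱼ.
Initial tableau (one row per fragment):
  row 1: b11 b12 a3 a4 a5 b16
  row 2: a1 a2 b23 b24 b25 b26
  row 3: a1 a2 b33 a4 a5 a6
  row 4: b41 a2 a3 a4 a5 a6
Rows 3 and 4 agree on P6; apply P6→P1, P5 and equate their P1, P5 entries.
Rows 1 and 3 agree on P5; apply P5→P6 and equate their P6 entries.
Rows 3 and 4 agree on P2, P6; apply P2, P6→P3, P4 and equate their P3, P4 entries.
Rows 1 and 3 agree on P6; apply P6→P1, P5 and equate their P1, P5 entries.
Rows 1 and 3 agree on P1, P4; apply P1, P4→P2 and equate their P2 entries.
Row 1 is now all distinguished symbols — the join is lossless.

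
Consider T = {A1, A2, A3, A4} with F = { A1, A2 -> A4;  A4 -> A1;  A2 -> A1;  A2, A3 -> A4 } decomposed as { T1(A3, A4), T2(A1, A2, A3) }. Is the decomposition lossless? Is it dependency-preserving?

lossy and not dependency-preserving

Lossless test: (A3)⁺ = {A3}, which is a superkey of neither fragment — lossy.
Dependency preservation: the restricted closure of {A1, A2} across the fragments never reaches {A4}, so A1, A2 → A4 cannot be enforced without a join — not preserved.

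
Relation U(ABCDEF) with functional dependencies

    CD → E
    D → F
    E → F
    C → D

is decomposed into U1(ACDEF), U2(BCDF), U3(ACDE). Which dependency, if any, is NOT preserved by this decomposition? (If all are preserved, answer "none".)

none

CD → E lies within U1.
D → F lies within U1.
E → F lies within U1.
C → D lies within U1.
Every dependency is enforceable on the fragments, so the decomposition is dependency-preserving.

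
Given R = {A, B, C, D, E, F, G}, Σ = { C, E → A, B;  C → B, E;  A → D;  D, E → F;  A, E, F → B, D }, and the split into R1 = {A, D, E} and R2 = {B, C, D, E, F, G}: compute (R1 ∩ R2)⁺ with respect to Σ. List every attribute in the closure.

R1 ∩ R2 = {D, E}.
D, E → F applies, adding F
Closure: {D, E, F}.

D, E, F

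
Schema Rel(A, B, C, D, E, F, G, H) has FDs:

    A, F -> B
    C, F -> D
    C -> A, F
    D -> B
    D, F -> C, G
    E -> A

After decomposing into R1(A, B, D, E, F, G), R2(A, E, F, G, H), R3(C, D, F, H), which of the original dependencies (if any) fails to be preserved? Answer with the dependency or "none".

none

A, F → B lies within R1.
C, F → D lies within R3.
C → A, F: restricted closure across fragments reaches A, F.
D → B lies within R1.
D, F → C, G: restricted closure across fragments reaches C, G.
E → A lies within R1.
Every dependency is enforceable on the fragments, so the decomposition is dependency-preserving.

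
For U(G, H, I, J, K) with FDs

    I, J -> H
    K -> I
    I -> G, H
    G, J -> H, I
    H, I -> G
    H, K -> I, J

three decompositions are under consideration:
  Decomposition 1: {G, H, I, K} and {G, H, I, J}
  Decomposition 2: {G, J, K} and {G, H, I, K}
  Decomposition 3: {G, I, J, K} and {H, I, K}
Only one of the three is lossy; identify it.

Decomposition 1: common = {G, H, I}, closure = {G, H, I} → lossy.
Decomposition 2: common = {G, K}, closure = {G, H, I, J, K} → lossless.
Decomposition 3: common = {I, K}, closure = {G, H, I, J, K} → lossless.

Decomposition 1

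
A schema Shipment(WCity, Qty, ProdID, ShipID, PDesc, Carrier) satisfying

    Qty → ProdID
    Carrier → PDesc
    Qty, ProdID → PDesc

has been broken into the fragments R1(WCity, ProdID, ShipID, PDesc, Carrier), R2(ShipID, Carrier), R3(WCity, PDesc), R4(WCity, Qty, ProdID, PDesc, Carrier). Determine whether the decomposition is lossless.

No

Chase test. Columns are WCity, Qty, ProdID, ShipID, PDesc, Carrier; row i has aⱼ where attribute j ∈ Ri, else bᵢⱼ.
Initial tableau (one row per fragment):
  row 1: a1 b12 a3 a4 a5 a6
  row 2: b21 b22 b23 a4 b25 a6
  row 3: a1 b32 b33 b34 a5 b36
  row 4: a1 a2 a3 b44 a5 a6
Rows 1 and 2 agree on Carrier; apply Carrier→PDesc and equate their PDesc entries.
No row becomes fully distinguished — the join is lossy.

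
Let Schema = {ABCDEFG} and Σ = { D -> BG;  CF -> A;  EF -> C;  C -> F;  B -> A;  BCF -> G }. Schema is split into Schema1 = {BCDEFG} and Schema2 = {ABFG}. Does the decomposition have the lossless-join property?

Yes

Common attributes: Schema1 ∩ Schema2 = {BFG}.
Closure of {BFG}: B → A applies, adding A. So (BFG)⁺ = {ABFG}.
This closure contains every attribute of Schema2, so Schema1 ∩ Schema2 → Schema2. The join is lossless.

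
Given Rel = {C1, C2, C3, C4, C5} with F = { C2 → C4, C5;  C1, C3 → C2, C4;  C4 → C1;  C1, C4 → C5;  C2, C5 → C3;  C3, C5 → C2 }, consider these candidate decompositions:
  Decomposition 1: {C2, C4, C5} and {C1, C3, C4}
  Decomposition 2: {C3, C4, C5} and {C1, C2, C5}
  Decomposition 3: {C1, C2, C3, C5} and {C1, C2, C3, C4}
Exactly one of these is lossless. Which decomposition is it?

Decomposition 1: common = {C4}, closure = {C1, C4, C5} → lossy.
Decomposition 2: common = {C5}, closure = {C5} → lossy.
Decomposition 3: common = {C1, C2, C3}, closure = {C1, C2, C3, C4, C5} → lossless.

Decomposition 3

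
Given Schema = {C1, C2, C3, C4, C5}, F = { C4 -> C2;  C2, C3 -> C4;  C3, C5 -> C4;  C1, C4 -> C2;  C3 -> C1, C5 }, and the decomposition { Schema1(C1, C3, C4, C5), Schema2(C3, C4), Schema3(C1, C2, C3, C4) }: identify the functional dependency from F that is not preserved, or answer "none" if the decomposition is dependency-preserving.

none

C4 → C2 lies within Schema3.
C2, C3 → C4 lies within Schema3.
C3, C5 → C4 lies within Schema1.
C1, C4 → C2 lies within Schema3.
C3 → C1, C5 lies within Schema1.
Every dependency is enforceable on the fragments, so the decomposition is dependency-preserving.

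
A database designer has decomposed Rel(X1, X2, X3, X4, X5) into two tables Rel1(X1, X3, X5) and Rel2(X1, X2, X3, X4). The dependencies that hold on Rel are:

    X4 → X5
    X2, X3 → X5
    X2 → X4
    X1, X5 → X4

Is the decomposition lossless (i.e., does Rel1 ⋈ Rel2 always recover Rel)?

No

Common attributes: Rel1 ∩ Rel2 = {X1, X3}.
No dependency enlarges {X1, X3}, so (X1, X3)⁺ = {X1, X3}.
The closure contains neither all of Rel1 = {X1, X3, X5} nor all of Rel2 = {X1, X2, X3, X4}, so the common attributes are not a superkey of either fragment. The join is lossy.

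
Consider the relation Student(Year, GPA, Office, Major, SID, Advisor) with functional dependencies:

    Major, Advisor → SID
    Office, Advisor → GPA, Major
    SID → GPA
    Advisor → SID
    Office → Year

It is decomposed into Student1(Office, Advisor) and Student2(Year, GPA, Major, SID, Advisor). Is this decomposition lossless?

No

Common attributes: Student1 ∩ Student2 = {Advisor}.
Closure of {Advisor}: Advisor → SID applies, adding SID; SID → GPA applies, adding GPA. So (Advisor)⁺ = {GPA, SID, Advisor}.
The closure contains neither all of Student1 = {Office, Advisor} nor all of Student2 = {Year, GPA, Major, SID, Advisor}, so the common attributes are not a superkey of either fragment. The join is lossy.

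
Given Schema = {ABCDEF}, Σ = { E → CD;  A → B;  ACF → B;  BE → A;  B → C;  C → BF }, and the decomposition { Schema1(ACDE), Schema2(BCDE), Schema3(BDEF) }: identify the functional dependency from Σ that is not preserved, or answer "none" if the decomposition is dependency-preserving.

none

E → CD lies within Schema1.
A → B: restricted closure across fragments reaches B.
ACF → B: restricted closure across fragments reaches B.
BE → A: restricted closure across fragments reaches A.
B → C lies within Schema2.
C → BF: restricted closure across fragments reaches BF.
Every dependency is enforceable on the fragments, so the decomposition is dependency-preserving.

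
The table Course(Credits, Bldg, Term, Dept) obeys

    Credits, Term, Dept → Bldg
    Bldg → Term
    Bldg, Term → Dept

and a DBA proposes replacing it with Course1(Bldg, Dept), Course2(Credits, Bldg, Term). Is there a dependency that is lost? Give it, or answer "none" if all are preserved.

Check Credits, Term, Dept → Bldg: no single fragment contains all of {Credits, Bldg, Term, Dept}, and the restricted closure of {Credits, Term, Dept} across the fragments never reaches {Bldg}.
Bldg → Term is preserved.
Bldg, Term → Dept is preserved.

Credits, Term, Dept → Bldg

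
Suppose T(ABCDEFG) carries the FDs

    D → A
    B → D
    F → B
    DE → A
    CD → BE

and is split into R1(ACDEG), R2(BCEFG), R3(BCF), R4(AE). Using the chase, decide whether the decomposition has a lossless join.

Chase test. Columns are ABCDEFG; row i has aⱼ where attribute j ∈ Ri, else bᵢⱼ.
Initial tableau (one row per fragment):
  row 1: a1 b12 a3 a4 a5 b16 a7
  row 2: b21 a2 a3 b24 a5 a6 a7
  row 3: b31 a2 a3 b34 b35 a6 b37
  row 4: a1 b42 b43 b44 a5 b46 b47
Rows 2 and 3 agree on B; apply B→D and equate their D entries.
Rows 2 and 3 agree on CD; apply CD→BE and equate their BE entries.
Rows 2 and 3 agree on D; apply D→A and equate their A entries.
No row becomes fully distinguished — the join is lossy.

No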